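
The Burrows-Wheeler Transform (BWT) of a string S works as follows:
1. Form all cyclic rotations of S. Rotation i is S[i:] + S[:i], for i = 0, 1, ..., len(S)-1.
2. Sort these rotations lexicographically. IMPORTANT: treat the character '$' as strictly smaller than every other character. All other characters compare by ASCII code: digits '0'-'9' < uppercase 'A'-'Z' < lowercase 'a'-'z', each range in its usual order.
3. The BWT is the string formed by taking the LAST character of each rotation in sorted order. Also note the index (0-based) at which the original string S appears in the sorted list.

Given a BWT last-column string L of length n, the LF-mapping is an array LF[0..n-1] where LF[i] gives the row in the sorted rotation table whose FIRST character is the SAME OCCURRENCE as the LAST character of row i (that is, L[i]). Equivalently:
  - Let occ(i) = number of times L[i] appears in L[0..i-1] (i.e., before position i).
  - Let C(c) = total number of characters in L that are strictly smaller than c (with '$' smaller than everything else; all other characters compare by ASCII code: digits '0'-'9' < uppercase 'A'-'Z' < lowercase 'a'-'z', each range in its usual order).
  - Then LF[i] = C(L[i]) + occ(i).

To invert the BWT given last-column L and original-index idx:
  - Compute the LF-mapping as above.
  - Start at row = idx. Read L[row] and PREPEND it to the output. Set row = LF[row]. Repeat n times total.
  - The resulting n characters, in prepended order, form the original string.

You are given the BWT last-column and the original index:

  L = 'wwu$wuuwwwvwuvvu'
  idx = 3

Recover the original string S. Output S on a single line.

Answer: uvwuuuwwuwvwvww$

Derivation:
LF mapping: 9 10 1 0 11 2 3 12 13 14 6 15 4 7 8 5
Walk LF starting at row 3, prepending L[row]:
  step 1: row=3, L[3]='$', prepend. Next row=LF[3]=0
  step 2: row=0, L[0]='w', prepend. Next row=LF[0]=9
  step 3: row=9, L[9]='w', prepend. Next row=LF[9]=14
  step 4: row=14, L[14]='v', prepend. Next row=LF[14]=8
  step 5: row=8, L[8]='w', prepend. Next row=LF[8]=13
  step 6: row=13, L[13]='v', prepend. Next row=LF[13]=7
  step 7: row=7, L[7]='w', prepend. Next row=LF[7]=12
  step 8: row=12, L[12]='u', prepend. Next row=LF[12]=4
  step 9: row=4, L[4]='w', prepend. Next row=LF[4]=11
  step 10: row=11, L[11]='w', prepend. Next row=LF[11]=15
  step 11: row=15, L[15]='u', prepend. Next row=LF[15]=5
  step 12: row=5, L[5]='u', prepend. Next row=LF[5]=2
  step 13: row=2, L[2]='u', prepend. Next row=LF[2]=1
  step 14: row=1, L[1]='w', prepend. Next row=LF[1]=10
  step 15: row=10, L[10]='v', prepend. Next row=LF[10]=6
  step 16: row=6, L[6]='u', prepend. Next row=LF[6]=3
Reversed output: uvwuuuwwuwvwvww$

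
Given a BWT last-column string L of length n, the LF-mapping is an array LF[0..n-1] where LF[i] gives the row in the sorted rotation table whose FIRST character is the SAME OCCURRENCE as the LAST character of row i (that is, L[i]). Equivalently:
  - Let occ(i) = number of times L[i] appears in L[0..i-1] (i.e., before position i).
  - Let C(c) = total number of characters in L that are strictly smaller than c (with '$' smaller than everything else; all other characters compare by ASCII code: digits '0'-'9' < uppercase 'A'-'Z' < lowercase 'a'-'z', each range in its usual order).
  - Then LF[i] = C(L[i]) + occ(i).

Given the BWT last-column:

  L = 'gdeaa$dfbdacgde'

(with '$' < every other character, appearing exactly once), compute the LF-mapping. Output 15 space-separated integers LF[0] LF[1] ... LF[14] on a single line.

Char counts: '$':1, 'a':3, 'b':1, 'c':1, 'd':4, 'e':2, 'f':1, 'g':2
C (first-col start): C('$')=0, C('a')=1, C('b')=4, C('c')=5, C('d')=6, C('e')=10, C('f')=12, C('g')=13
L[0]='g': occ=0, LF[0]=C('g')+0=13+0=13
L[1]='d': occ=0, LF[1]=C('d')+0=6+0=6
L[2]='e': occ=0, LF[2]=C('e')+0=10+0=10
L[3]='a': occ=0, LF[3]=C('a')+0=1+0=1
L[4]='a': occ=1, LF[4]=C('a')+1=1+1=2
L[5]='$': occ=0, LF[5]=C('$')+0=0+0=0
L[6]='d': occ=1, LF[6]=C('d')+1=6+1=7
L[7]='f': occ=0, LF[7]=C('f')+0=12+0=12
L[8]='b': occ=0, LF[8]=C('b')+0=4+0=4
L[9]='d': occ=2, LF[9]=C('d')+2=6+2=8
L[10]='a': occ=2, LF[10]=C('a')+2=1+2=3
L[11]='c': occ=0, LF[11]=C('c')+0=5+0=5
L[12]='g': occ=1, LF[12]=C('g')+1=13+1=14
L[13]='d': occ=3, LF[13]=C('d')+3=6+3=9
L[14]='e': occ=1, LF[14]=C('e')+1=10+1=11

Answer: 13 6 10 1 2 0 7 12 4 8 3 5 14 9 11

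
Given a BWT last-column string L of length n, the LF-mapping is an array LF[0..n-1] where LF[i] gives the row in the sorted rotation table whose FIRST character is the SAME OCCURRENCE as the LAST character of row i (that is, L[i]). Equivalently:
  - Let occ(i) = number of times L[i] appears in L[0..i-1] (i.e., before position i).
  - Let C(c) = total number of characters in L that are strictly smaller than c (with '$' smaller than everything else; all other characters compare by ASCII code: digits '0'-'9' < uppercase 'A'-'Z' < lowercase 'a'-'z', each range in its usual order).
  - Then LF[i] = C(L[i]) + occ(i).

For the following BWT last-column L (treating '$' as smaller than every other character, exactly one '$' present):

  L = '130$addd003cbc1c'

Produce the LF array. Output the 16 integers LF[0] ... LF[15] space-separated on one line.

Char counts: '$':1, '0':3, '1':2, '3':2, 'a':1, 'b':1, 'c':3, 'd':3
C (first-col start): C('$')=0, C('0')=1, C('1')=4, C('3')=6, C('a')=8, C('b')=9, C('c')=10, C('d')=13
L[0]='1': occ=0, LF[0]=C('1')+0=4+0=4
L[1]='3': occ=0, LF[1]=C('3')+0=6+0=6
L[2]='0': occ=0, LF[2]=C('0')+0=1+0=1
L[3]='$': occ=0, LF[3]=C('$')+0=0+0=0
L[4]='a': occ=0, LF[4]=C('a')+0=8+0=8
L[5]='d': occ=0, LF[5]=C('d')+0=13+0=13
L[6]='d': occ=1, LF[6]=C('d')+1=13+1=14
L[7]='d': occ=2, LF[7]=C('d')+2=13+2=15
L[8]='0': occ=1, LF[8]=C('0')+1=1+1=2
L[9]='0': occ=2, LF[9]=C('0')+2=1+2=3
L[10]='3': occ=1, LF[10]=C('3')+1=6+1=7
L[11]='c': occ=0, LF[11]=C('c')+0=10+0=10
L[12]='b': occ=0, LF[12]=C('b')+0=9+0=9
L[13]='c': occ=1, LF[13]=C('c')+1=10+1=11
L[14]='1': occ=1, LF[14]=C('1')+1=4+1=5
L[15]='c': occ=2, LF[15]=C('c')+2=10+2=12

Answer: 4 6 1 0 8 13 14 15 2 3 7 10 9 11 5 12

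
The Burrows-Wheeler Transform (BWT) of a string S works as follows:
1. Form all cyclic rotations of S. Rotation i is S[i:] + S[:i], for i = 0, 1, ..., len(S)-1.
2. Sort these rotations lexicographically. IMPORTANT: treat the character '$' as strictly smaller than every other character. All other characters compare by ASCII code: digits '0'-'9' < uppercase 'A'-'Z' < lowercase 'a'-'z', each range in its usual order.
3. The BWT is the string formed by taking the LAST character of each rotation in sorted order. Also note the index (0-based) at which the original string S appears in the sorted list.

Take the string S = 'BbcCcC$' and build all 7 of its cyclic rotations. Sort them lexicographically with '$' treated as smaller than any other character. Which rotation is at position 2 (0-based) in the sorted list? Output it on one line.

Answer: C$BbcCc

Derivation:
All 7 rotations (rotation i = S[i:]+S[:i]):
  rot[0] = BbcCcC$
  rot[1] = bcCcC$B
  rot[2] = cCcC$Bb
  rot[3] = CcC$Bbc
  rot[4] = cC$BbcC
  rot[5] = C$BbcCc
  rot[6] = $BbcCcC
Sorted (with $ < everything):
  sorted[0] = $BbcCcC
  sorted[1] = BbcCcC$
  sorted[2] = C$BbcCc
  sorted[3] = CcC$Bbc
  sorted[4] = bcCcC$B
  sorted[5] = cC$BbcC
  sorted[6] = cCcC$Bb
sorted[2] = C$BbcCc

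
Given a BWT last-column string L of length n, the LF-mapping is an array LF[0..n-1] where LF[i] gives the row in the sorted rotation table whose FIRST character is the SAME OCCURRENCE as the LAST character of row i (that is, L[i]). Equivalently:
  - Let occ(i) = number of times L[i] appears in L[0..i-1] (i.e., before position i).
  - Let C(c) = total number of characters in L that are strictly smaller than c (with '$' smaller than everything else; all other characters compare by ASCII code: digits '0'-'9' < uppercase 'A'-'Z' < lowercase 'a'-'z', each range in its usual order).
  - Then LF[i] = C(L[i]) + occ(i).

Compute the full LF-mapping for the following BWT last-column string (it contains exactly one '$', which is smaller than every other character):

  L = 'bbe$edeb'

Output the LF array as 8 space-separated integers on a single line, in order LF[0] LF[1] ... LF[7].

Answer: 1 2 5 0 6 4 7 3

Derivation:
Char counts: '$':1, 'b':3, 'd':1, 'e':3
C (first-col start): C('$')=0, C('b')=1, C('d')=4, C('e')=5
L[0]='b': occ=0, LF[0]=C('b')+0=1+0=1
L[1]='b': occ=1, LF[1]=C('b')+1=1+1=2
L[2]='e': occ=0, LF[2]=C('e')+0=5+0=5
L[3]='$': occ=0, LF[3]=C('$')+0=0+0=0
L[4]='e': occ=1, LF[4]=C('e')+1=5+1=6
L[5]='d': occ=0, LF[5]=C('d')+0=4+0=4
L[6]='e': occ=2, LF[6]=C('e')+2=5+2=7
L[7]='b': occ=2, LF[7]=C('b')+2=1+2=3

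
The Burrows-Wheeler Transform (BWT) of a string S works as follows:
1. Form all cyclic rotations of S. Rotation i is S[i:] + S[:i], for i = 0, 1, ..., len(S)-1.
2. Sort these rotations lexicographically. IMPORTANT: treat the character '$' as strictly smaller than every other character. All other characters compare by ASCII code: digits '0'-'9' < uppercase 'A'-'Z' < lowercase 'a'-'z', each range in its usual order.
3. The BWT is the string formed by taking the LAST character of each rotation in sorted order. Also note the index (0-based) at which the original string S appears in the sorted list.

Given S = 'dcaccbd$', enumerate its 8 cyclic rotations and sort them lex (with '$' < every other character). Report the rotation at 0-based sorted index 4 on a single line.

All 8 rotations (rotation i = S[i:]+S[:i]):
  rot[0] = dcaccbd$
  rot[1] = caccbd$d
  rot[2] = accbd$dc
  rot[3] = ccbd$dca
  rot[4] = cbd$dcac
  rot[5] = bd$dcacc
  rot[6] = d$dcaccb
  rot[7] = $dcaccbd
Sorted (with $ < everything):
  sorted[0] = $dcaccbd
  sorted[1] = accbd$dc
  sorted[2] = bd$dcacc
  sorted[3] = caccbd$d
  sorted[4] = cbd$dcac
  sorted[5] = ccbd$dca
  sorted[6] = d$dcaccb
  sorted[7] = dcaccbd$
sorted[4] = cbd$dcac

Answer: cbd$dcac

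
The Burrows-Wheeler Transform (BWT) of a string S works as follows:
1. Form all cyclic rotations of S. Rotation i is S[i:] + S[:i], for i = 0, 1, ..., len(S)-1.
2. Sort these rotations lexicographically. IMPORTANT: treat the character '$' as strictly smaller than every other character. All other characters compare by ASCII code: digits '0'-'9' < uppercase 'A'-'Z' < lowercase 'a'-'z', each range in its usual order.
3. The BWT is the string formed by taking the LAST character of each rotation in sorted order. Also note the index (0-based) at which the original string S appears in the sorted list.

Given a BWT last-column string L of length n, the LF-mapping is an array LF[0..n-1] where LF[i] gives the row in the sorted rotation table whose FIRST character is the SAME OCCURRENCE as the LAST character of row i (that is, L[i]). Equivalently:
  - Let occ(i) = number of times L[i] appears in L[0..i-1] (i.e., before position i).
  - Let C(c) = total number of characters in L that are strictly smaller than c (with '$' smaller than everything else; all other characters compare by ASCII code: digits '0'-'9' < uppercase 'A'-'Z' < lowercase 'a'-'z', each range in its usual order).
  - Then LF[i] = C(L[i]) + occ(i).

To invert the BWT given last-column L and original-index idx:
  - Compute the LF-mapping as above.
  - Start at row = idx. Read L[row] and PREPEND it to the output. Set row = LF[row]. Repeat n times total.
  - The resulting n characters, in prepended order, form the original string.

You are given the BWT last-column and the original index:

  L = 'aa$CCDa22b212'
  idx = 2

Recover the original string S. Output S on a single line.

Answer: 2C2a1aC2D2ba$

Derivation:
LF mapping: 9 10 0 6 7 8 11 2 3 12 4 1 5
Walk LF starting at row 2, prepending L[row]:
  step 1: row=2, L[2]='$', prepend. Next row=LF[2]=0
  step 2: row=0, L[0]='a', prepend. Next row=LF[0]=9
  step 3: row=9, L[9]='b', prepend. Next row=LF[9]=12
  step 4: row=12, L[12]='2', prepend. Next row=LF[12]=5
  step 5: row=5, L[5]='D', prepend. Next row=LF[5]=8
  step 6: row=8, L[8]='2', prepend. Next row=LF[8]=3
  step 7: row=3, L[3]='C', prepend. Next row=LF[3]=6
  step 8: row=6, L[6]='a', prepend. Next row=LF[6]=11
  step 9: row=11, L[11]='1', prepend. Next row=LF[11]=1
  step 10: row=1, L[1]='a', prepend. Next row=LF[1]=10
  step 11: row=10, L[10]='2', prepend. Next row=LF[10]=4
  step 12: row=4, L[4]='C', prepend. Next row=LF[4]=7
  step 13: row=7, L[7]='2', prepend. Next row=LF[7]=2
Reversed output: 2C2a1aC2D2ba$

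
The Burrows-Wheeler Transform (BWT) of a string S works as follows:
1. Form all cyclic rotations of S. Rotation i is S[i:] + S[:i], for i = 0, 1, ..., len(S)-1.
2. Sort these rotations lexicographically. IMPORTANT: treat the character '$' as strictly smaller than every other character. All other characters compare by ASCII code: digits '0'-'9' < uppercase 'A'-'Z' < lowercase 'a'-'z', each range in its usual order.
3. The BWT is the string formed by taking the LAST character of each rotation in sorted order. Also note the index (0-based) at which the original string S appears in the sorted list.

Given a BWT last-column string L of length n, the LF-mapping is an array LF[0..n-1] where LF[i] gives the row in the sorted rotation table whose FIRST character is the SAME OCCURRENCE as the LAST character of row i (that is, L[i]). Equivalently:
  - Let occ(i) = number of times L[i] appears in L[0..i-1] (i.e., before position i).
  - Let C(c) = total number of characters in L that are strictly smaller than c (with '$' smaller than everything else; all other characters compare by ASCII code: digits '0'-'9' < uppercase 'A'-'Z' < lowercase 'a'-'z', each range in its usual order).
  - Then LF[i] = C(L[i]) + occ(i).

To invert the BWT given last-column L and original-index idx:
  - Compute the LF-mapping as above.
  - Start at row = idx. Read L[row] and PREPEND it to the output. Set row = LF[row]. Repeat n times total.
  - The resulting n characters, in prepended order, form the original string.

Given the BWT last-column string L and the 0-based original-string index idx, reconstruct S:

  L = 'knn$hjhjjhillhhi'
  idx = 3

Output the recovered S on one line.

LF mapping: 11 14 15 0 1 8 2 9 10 3 6 12 13 4 5 7
Walk LF starting at row 3, prepending L[row]:
  step 1: row=3, L[3]='$', prepend. Next row=LF[3]=0
  step 2: row=0, L[0]='k', prepend. Next row=LF[0]=11
  step 3: row=11, L[11]='l', prepend. Next row=LF[11]=12
  step 4: row=12, L[12]='l', prepend. Next row=LF[12]=13
  step 5: row=13, L[13]='h', prepend. Next row=LF[13]=4
  step 6: row=4, L[4]='h', prepend. Next row=LF[4]=1
  step 7: row=1, L[1]='n', prepend. Next row=LF[1]=14
  step 8: row=14, L[14]='h', prepend. Next row=LF[14]=5
  step 9: row=5, L[5]='j', prepend. Next row=LF[5]=8
  step 10: row=8, L[8]='j', prepend. Next row=LF[8]=10
  step 11: row=10, L[10]='i', prepend. Next row=LF[10]=6
  step 12: row=6, L[6]='h', prepend. Next row=LF[6]=2
  step 13: row=2, L[2]='n', prepend. Next row=LF[2]=15
  step 14: row=15, L[15]='i', prepend. Next row=LF[15]=7
  step 15: row=7, L[7]='j', prepend. Next row=LF[7]=9
  step 16: row=9, L[9]='h', prepend. Next row=LF[9]=3
Reversed output: hjinhijjhnhhllk$

Answer: hjinhijjhnhhllk$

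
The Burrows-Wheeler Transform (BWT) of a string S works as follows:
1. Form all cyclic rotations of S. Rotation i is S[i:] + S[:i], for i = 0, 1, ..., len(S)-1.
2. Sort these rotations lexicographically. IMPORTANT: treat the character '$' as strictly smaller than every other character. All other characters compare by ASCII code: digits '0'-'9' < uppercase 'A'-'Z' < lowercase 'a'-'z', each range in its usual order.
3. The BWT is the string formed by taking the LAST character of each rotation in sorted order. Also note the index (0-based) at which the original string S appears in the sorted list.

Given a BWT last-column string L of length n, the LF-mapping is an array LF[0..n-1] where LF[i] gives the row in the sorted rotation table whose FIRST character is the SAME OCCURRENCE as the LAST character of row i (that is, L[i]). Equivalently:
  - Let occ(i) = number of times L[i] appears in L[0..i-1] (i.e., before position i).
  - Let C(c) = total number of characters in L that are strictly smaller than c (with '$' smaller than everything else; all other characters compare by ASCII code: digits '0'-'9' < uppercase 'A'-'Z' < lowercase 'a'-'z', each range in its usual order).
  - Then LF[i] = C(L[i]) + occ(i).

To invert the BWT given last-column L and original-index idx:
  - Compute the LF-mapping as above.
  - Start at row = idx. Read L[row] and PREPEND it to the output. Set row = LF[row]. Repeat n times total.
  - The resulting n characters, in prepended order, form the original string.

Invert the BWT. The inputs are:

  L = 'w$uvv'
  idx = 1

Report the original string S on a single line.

Answer: uvvw$

Derivation:
LF mapping: 4 0 1 2 3
Walk LF starting at row 1, prepending L[row]:
  step 1: row=1, L[1]='$', prepend. Next row=LF[1]=0
  step 2: row=0, L[0]='w', prepend. Next row=LF[0]=4
  step 3: row=4, L[4]='v', prepend. Next row=LF[4]=3
  step 4: row=3, L[3]='v', prepend. Next row=LF[3]=2
  step 5: row=2, L[2]='u', prepend. Next row=LF[2]=1
Reversed output: uvvw$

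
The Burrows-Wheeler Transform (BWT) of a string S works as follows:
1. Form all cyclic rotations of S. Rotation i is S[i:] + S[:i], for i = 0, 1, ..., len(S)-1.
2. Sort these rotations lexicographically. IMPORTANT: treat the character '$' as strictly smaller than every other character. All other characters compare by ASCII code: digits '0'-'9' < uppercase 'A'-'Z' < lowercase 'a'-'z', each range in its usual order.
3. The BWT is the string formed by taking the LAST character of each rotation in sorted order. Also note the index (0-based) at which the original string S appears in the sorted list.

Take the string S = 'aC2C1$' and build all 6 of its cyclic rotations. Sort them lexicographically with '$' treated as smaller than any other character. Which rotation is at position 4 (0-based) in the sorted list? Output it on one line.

All 6 rotations (rotation i = S[i:]+S[:i]):
  rot[0] = aC2C1$
  rot[1] = C2C1$a
  rot[2] = 2C1$aC
  rot[3] = C1$aC2
  rot[4] = 1$aC2C
  rot[5] = $aC2C1
Sorted (with $ < everything):
  sorted[0] = $aC2C1
  sorted[1] = 1$aC2C
  sorted[2] = 2C1$aC
  sorted[3] = C1$aC2
  sorted[4] = C2C1$a
  sorted[5] = aC2C1$
sorted[4] = C2C1$a

Answer: C2C1$a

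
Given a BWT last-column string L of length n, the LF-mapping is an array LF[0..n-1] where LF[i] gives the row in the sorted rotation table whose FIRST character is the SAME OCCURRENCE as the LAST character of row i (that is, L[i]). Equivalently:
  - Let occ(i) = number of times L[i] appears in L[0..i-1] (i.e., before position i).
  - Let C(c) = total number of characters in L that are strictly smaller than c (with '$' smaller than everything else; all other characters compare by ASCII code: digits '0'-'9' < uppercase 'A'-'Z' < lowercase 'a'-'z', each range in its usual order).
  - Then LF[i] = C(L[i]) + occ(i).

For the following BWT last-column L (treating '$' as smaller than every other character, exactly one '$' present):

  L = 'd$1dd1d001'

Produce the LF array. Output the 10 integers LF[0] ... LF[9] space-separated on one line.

Char counts: '$':1, '0':2, '1':3, 'd':4
C (first-col start): C('$')=0, C('0')=1, C('1')=3, C('d')=6
L[0]='d': occ=0, LF[0]=C('d')+0=6+0=6
L[1]='$': occ=0, LF[1]=C('$')+0=0+0=0
L[2]='1': occ=0, LF[2]=C('1')+0=3+0=3
L[3]='d': occ=1, LF[3]=C('d')+1=6+1=7
L[4]='d': occ=2, LF[4]=C('d')+2=6+2=8
L[5]='1': occ=1, LF[5]=C('1')+1=3+1=4
L[6]='d': occ=3, LF[6]=C('d')+3=6+3=9
L[7]='0': occ=0, LF[7]=C('0')+0=1+0=1
L[8]='0': occ=1, LF[8]=C('0')+1=1+1=2
L[9]='1': occ=2, LF[9]=C('1')+2=3+2=5

Answer: 6 0 3 7 8 4 9 1 2 5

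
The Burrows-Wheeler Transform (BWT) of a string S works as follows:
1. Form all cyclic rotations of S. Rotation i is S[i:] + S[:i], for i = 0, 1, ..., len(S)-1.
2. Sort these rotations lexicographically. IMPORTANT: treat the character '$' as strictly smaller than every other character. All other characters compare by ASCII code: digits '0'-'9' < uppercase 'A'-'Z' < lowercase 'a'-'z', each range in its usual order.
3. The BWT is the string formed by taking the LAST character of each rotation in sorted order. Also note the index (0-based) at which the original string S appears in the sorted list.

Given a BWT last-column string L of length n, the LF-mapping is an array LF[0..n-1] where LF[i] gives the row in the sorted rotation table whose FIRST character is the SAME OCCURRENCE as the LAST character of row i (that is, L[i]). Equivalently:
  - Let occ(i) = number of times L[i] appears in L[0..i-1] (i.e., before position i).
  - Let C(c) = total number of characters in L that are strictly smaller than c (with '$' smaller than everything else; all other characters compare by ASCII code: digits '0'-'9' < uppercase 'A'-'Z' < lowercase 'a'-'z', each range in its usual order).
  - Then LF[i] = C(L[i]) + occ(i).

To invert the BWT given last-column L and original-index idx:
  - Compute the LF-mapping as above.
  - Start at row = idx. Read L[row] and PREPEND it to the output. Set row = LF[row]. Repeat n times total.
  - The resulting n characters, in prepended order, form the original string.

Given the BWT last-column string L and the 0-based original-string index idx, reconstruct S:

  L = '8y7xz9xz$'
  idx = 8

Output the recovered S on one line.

LF mapping: 2 6 1 4 7 3 5 8 0
Walk LF starting at row 8, prepending L[row]:
  step 1: row=8, L[8]='$', prepend. Next row=LF[8]=0
  step 2: row=0, L[0]='8', prepend. Next row=LF[0]=2
  step 3: row=2, L[2]='7', prepend. Next row=LF[2]=1
  step 4: row=1, L[1]='y', prepend. Next row=LF[1]=6
  step 5: row=6, L[6]='x', prepend. Next row=LF[6]=5
  step 6: row=5, L[5]='9', prepend. Next row=LF[5]=3
  step 7: row=3, L[3]='x', prepend. Next row=LF[3]=4
  step 8: row=4, L[4]='z', prepend. Next row=LF[4]=7
  step 9: row=7, L[7]='z', prepend. Next row=LF[7]=8
Reversed output: zzx9xy78$

Answer: zzx9xy78$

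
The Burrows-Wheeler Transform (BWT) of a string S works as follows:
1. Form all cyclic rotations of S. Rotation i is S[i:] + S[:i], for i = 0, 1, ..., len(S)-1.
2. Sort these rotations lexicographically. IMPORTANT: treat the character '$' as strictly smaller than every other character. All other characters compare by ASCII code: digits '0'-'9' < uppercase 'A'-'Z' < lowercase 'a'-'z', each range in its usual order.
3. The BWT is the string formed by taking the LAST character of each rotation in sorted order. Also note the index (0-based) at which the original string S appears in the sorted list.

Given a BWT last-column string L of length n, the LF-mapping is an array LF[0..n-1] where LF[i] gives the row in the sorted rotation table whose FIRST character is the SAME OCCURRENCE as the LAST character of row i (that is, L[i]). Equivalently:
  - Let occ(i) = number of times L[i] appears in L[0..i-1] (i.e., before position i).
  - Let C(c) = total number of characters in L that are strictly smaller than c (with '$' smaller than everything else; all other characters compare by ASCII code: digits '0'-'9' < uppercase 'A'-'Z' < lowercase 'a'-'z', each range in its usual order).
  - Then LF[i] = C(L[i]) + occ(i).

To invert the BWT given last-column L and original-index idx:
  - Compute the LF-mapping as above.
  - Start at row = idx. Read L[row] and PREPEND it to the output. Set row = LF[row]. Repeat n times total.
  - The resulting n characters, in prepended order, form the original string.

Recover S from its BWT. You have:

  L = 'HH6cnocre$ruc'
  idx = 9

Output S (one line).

LF mapping: 2 3 1 4 8 9 5 10 7 0 11 12 6
Walk LF starting at row 9, prepending L[row]:
  step 1: row=9, L[9]='$', prepend. Next row=LF[9]=0
  step 2: row=0, L[0]='H', prepend. Next row=LF[0]=2
  step 3: row=2, L[2]='6', prepend. Next row=LF[2]=1
  step 4: row=1, L[1]='H', prepend. Next row=LF[1]=3
  step 5: row=3, L[3]='c', prepend. Next row=LF[3]=4
  step 6: row=4, L[4]='n', prepend. Next row=LF[4]=8
  step 7: row=8, L[8]='e', prepend. Next row=LF[8]=7
  step 8: row=7, L[7]='r', prepend. Next row=LF[7]=10
  step 9: row=10, L[10]='r', prepend. Next row=LF[10]=11
  step 10: row=11, L[11]='u', prepend. Next row=LF[11]=12
  step 11: row=12, L[12]='c', prepend. Next row=LF[12]=6
  step 12: row=6, L[6]='c', prepend. Next row=LF[6]=5
  step 13: row=5, L[5]='o', prepend. Next row=LF[5]=9
Reversed output: occurrencH6H$

Answer: occurrencH6H$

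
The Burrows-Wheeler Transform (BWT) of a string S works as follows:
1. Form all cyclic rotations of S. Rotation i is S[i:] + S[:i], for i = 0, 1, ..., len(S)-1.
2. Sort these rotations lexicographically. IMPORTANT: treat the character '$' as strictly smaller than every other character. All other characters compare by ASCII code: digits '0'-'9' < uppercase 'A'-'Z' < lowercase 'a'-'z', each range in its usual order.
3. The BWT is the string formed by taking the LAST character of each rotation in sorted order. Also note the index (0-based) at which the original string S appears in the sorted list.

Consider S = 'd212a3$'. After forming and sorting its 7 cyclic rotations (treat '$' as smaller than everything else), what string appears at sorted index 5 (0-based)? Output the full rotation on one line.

Answer: a3$d212

Derivation:
All 7 rotations (rotation i = S[i:]+S[:i]):
  rot[0] = d212a3$
  rot[1] = 212a3$d
  rot[2] = 12a3$d2
  rot[3] = 2a3$d21
  rot[4] = a3$d212
  rot[5] = 3$d212a
  rot[6] = $d212a3
Sorted (with $ < everything):
  sorted[0] = $d212a3
  sorted[1] = 12a3$d2
  sorted[2] = 212a3$d
  sorted[3] = 2a3$d21
  sorted[4] = 3$d212a
  sorted[5] = a3$d212
  sorted[6] = d212a3$
sorted[5] = a3$d212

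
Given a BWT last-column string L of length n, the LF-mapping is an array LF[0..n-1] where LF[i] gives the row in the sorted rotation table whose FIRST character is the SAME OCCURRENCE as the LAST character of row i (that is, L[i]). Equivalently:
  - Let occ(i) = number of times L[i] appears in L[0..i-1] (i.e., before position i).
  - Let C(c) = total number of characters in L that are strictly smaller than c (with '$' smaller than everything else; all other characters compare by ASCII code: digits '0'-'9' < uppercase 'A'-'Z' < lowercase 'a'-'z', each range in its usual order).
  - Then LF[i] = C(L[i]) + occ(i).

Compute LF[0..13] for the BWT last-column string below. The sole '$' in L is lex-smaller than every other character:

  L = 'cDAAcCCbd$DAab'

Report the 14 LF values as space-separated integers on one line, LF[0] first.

Char counts: '$':1, 'A':3, 'C':2, 'D':2, 'a':1, 'b':2, 'c':2, 'd':1
C (first-col start): C('$')=0, C('A')=1, C('C')=4, C('D')=6, C('a')=8, C('b')=9, C('c')=11, C('d')=13
L[0]='c': occ=0, LF[0]=C('c')+0=11+0=11
L[1]='D': occ=0, LF[1]=C('D')+0=6+0=6
L[2]='A': occ=0, LF[2]=C('A')+0=1+0=1
L[3]='A': occ=1, LF[3]=C('A')+1=1+1=2
L[4]='c': occ=1, LF[4]=C('c')+1=11+1=12
L[5]='C': occ=0, LF[5]=C('C')+0=4+0=4
L[6]='C': occ=1, LF[6]=C('C')+1=4+1=5
L[7]='b': occ=0, LF[7]=C('b')+0=9+0=9
L[8]='d': occ=0, LF[8]=C('d')+0=13+0=13
L[9]='$': occ=0, LF[9]=C('$')+0=0+0=0
L[10]='D': occ=1, LF[10]=C('D')+1=6+1=7
L[11]='A': occ=2, LF[11]=C('A')+2=1+2=3
L[12]='a': occ=0, LF[12]=C('a')+0=8+0=8
L[13]='b': occ=1, LF[13]=C('b')+1=9+1=10

Answer: 11 6 1 2 12 4 5 9 13 0 7 3 8 10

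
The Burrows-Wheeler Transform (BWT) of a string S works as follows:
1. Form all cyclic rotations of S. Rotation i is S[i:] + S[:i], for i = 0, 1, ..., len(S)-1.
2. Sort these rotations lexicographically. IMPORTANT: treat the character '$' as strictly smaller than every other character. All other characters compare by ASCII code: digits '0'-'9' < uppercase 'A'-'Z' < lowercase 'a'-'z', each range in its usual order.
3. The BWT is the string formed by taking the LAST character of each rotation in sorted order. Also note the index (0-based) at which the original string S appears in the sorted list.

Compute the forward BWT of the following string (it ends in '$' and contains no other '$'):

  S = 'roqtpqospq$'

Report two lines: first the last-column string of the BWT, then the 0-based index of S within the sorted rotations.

All 11 rotations (rotation i = S[i:]+S[:i]):
  rot[0] = roqtpqospq$
  rot[1] = oqtpqospq$r
  rot[2] = qtpqospq$ro
  rot[3] = tpqospq$roq
  rot[4] = pqospq$roqt
  rot[5] = qospq$roqtp
  rot[6] = ospq$roqtpq
  rot[7] = spq$roqtpqo
  rot[8] = pq$roqtpqos
  rot[9] = q$roqtpqosp
  rot[10] = $roqtpqospq
Sorted (with $ < everything):
  sorted[0] = $roqtpqospq  (last char: 'q')
  sorted[1] = oqtpqospq$r  (last char: 'r')
  sorted[2] = ospq$roqtpq  (last char: 'q')
  sorted[3] = pq$roqtpqos  (last char: 's')
  sorted[4] = pqospq$roqt  (last char: 't')
  sorted[5] = q$roqtpqosp  (last char: 'p')
  sorted[6] = qospq$roqtp  (last char: 'p')
  sorted[7] = qtpqospq$ro  (last char: 'o')
  sorted[8] = roqtpqospq$  (last char: '$')
  sorted[9] = spq$roqtpqo  (last char: 'o')
  sorted[10] = tpqospq$roq  (last char: 'q')
Last column: qrqstppo$oq
Original string S is at sorted index 8

Answer: qrqstppo$oq
8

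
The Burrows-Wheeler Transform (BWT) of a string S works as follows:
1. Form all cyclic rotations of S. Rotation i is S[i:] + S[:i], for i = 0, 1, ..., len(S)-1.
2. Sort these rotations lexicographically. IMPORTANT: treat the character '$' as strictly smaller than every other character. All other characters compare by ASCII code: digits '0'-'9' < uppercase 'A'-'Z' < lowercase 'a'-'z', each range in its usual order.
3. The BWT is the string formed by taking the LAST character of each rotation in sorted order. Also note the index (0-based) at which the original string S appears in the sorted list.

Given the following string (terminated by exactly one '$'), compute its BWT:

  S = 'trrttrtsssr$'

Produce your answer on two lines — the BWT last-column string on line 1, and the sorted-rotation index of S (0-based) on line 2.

All 12 rotations (rotation i = S[i:]+S[:i]):
  rot[0] = trrttrtsssr$
  rot[1] = rrttrtsssr$t
  rot[2] = rttrtsssr$tr
  rot[3] = ttrtsssr$trr
  rot[4] = trtsssr$trrt
  rot[5] = rtsssr$trrtt
  rot[6] = tsssr$trrttr
  rot[7] = sssr$trrttrt
  rot[8] = ssr$trrttrts
  rot[9] = sr$trrttrtss
  rot[10] = r$trrttrtsss
  rot[11] = $trrttrtsssr
Sorted (with $ < everything):
  sorted[0] = $trrttrtsssr  (last char: 'r')
  sorted[1] = r$trrttrtsss  (last char: 's')
  sorted[2] = rrttrtsssr$t  (last char: 't')
  sorted[3] = rtsssr$trrtt  (last char: 't')
  sorted[4] = rttrtsssr$tr  (last char: 'r')
  sorted[5] = sr$trrttrtss  (last char: 's')
  sorted[6] = ssr$trrttrts  (last char: 's')
  sorted[7] = sssr$trrttrt  (last char: 't')
  sorted[8] = trrttrtsssr$  (last char: '$')
  sorted[9] = trtsssr$trrt  (last char: 't')
  sorted[10] = tsssr$trrttr  (last char: 'r')
  sorted[11] = ttrtsssr$trr  (last char: 'r')
Last column: rsttrsst$trr
Original string S is at sorted index 8

Answer: rsttrsst$trr
8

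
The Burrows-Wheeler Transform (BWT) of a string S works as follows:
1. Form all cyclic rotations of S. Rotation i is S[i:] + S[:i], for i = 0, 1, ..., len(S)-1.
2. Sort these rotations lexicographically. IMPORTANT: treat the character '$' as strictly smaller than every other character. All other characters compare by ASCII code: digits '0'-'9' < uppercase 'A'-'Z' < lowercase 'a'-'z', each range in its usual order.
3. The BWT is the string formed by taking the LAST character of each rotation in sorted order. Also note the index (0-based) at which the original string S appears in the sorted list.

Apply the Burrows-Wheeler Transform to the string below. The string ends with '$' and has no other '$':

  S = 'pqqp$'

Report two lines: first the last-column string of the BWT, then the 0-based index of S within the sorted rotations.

All 5 rotations (rotation i = S[i:]+S[:i]):
  rot[0] = pqqp$
  rot[1] = qqp$p
  rot[2] = qp$pq
  rot[3] = p$pqq
  rot[4] = $pqqp
Sorted (with $ < everything):
  sorted[0] = $pqqp  (last char: 'p')
  sorted[1] = p$pqq  (last char: 'q')
  sorted[2] = pqqp$  (last char: '$')
  sorted[3] = qp$pq  (last char: 'q')
  sorted[4] = qqp$p  (last char: 'p')
Last column: pq$qp
Original string S is at sorted index 2

Answer: pq$qp
2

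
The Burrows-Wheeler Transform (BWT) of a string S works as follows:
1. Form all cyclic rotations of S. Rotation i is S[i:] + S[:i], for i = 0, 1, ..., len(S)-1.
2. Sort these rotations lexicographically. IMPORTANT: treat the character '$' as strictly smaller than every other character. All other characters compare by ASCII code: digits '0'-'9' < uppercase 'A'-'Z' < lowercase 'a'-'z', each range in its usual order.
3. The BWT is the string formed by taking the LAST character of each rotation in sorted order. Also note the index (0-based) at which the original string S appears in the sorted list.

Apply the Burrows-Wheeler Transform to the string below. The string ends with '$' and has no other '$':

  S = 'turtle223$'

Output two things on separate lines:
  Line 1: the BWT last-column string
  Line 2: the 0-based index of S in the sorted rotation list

Answer: 3e22ltur$t
8

Derivation:
All 10 rotations (rotation i = S[i:]+S[:i]):
  rot[0] = turtle223$
  rot[1] = urtle223$t
  rot[2] = rtle223$tu
  rot[3] = tle223$tur
  rot[4] = le223$turt
  rot[5] = e223$turtl
  rot[6] = 223$turtle
  rot[7] = 23$turtle2
  rot[8] = 3$turtle22
  rot[9] = $turtle223
Sorted (with $ < everything):
  sorted[0] = $turtle223  (last char: '3')
  sorted[1] = 223$turtle  (last char: 'e')
  sorted[2] = 23$turtle2  (last char: '2')
  sorted[3] = 3$turtle22  (last char: '2')
  sorted[4] = e223$turtl  (last char: 'l')
  sorted[5] = le223$turt  (last char: 't')
  sorted[6] = rtle223$tu  (last char: 'u')
  sorted[7] = tle223$tur  (last char: 'r')
  sorted[8] = turtle223$  (last char: '$')
  sorted[9] = urtle223$t  (last char: 't')
Last column: 3e22ltur$t
Original string S is at sorted index 8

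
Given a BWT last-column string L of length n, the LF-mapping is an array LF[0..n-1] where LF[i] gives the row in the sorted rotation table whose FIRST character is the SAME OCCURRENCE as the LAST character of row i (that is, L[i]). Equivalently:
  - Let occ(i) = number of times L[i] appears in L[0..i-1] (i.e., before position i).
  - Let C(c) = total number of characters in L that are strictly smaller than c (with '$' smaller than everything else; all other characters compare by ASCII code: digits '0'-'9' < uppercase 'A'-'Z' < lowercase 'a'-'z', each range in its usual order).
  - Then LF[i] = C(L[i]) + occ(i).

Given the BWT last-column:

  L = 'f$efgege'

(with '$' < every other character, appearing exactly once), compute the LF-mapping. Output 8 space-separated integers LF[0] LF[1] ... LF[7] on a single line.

Answer: 4 0 1 5 6 2 7 3

Derivation:
Char counts: '$':1, 'e':3, 'f':2, 'g':2
C (first-col start): C('$')=0, C('e')=1, C('f')=4, C('g')=6
L[0]='f': occ=0, LF[0]=C('f')+0=4+0=4
L[1]='$': occ=0, LF[1]=C('$')+0=0+0=0
L[2]='e': occ=0, LF[2]=C('e')+0=1+0=1
L[3]='f': occ=1, LF[3]=C('f')+1=4+1=5
L[4]='g': occ=0, LF[4]=C('g')+0=6+0=6
L[5]='e': occ=1, LF[5]=C('e')+1=1+1=2
L[6]='g': occ=1, LF[6]=C('g')+1=6+1=7
L[7]='e': occ=2, LF[7]=C('e')+2=1+2=3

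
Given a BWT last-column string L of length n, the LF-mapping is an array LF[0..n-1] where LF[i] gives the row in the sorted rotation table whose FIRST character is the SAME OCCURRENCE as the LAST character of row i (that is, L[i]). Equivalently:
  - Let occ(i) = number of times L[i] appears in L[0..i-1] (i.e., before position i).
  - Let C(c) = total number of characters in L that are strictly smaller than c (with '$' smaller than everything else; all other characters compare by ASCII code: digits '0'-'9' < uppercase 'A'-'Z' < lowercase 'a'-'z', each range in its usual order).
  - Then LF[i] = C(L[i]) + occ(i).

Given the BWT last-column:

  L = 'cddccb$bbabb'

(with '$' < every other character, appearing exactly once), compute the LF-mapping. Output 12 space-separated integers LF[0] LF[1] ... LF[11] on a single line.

Answer: 7 10 11 8 9 2 0 3 4 1 5 6

Derivation:
Char counts: '$':1, 'a':1, 'b':5, 'c':3, 'd':2
C (first-col start): C('$')=0, C('a')=1, C('b')=2, C('c')=7, C('d')=10
L[0]='c': occ=0, LF[0]=C('c')+0=7+0=7
L[1]='d': occ=0, LF[1]=C('d')+0=10+0=10
L[2]='d': occ=1, LF[2]=C('d')+1=10+1=11
L[3]='c': occ=1, LF[3]=C('c')+1=7+1=8
L[4]='c': occ=2, LF[4]=C('c')+2=7+2=9
L[5]='b': occ=0, LF[5]=C('b')+0=2+0=2
L[6]='$': occ=0, LF[6]=C('$')+0=0+0=0
L[7]='b': occ=1, LF[7]=C('b')+1=2+1=3
L[8]='b': occ=2, LF[8]=C('b')+2=2+2=4
L[9]='a': occ=0, LF[9]=C('a')+0=1+0=1
L[10]='b': occ=3, LF[10]=C('b')+3=2+3=5
L[11]='b': occ=4, LF[11]=C('b')+4=2+4=6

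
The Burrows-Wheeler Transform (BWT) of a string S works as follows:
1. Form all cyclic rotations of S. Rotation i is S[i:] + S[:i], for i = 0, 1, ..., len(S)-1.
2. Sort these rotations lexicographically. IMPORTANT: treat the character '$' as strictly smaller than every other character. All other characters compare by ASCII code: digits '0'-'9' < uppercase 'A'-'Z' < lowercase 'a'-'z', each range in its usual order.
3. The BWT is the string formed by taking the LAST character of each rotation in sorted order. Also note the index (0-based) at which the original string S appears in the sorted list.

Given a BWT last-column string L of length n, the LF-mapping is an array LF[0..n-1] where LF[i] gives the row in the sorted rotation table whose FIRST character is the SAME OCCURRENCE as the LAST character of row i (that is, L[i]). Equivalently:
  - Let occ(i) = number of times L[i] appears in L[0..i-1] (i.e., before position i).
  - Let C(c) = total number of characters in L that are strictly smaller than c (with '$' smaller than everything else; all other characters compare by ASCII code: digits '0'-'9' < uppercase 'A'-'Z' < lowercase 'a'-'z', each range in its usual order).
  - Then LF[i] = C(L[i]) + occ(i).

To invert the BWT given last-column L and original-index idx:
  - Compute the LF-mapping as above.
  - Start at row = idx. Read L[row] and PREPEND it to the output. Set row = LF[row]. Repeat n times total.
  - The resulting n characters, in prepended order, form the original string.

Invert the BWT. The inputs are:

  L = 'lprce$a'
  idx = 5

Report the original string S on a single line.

LF mapping: 4 5 6 2 3 0 1
Walk LF starting at row 5, prepending L[row]:
  step 1: row=5, L[5]='$', prepend. Next row=LF[5]=0
  step 2: row=0, L[0]='l', prepend. Next row=LF[0]=4
  step 3: row=4, L[4]='e', prepend. Next row=LF[4]=3
  step 4: row=3, L[3]='c', prepend. Next row=LF[3]=2
  step 5: row=2, L[2]='r', prepend. Next row=LF[2]=6
  step 6: row=6, L[6]='a', prepend. Next row=LF[6]=1
  step 7: row=1, L[1]='p', prepend. Next row=LF[1]=5
Reversed output: parcel$

Answer: parcel$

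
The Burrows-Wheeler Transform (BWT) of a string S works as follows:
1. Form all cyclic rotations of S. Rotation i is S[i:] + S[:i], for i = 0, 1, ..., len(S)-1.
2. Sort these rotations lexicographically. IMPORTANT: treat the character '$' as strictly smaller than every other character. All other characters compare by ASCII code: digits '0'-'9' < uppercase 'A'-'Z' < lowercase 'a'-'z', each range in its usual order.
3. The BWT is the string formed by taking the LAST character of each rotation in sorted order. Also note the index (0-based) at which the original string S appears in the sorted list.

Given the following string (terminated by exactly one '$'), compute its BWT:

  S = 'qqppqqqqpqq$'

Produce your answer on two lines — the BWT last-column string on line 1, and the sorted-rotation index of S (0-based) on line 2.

Answer: qqqpqqqp$qqp
8

Derivation:
All 12 rotations (rotation i = S[i:]+S[:i]):
  rot[0] = qqppqqqqpqq$
  rot[1] = qppqqqqpqq$q
  rot[2] = ppqqqqpqq$qq
  rot[3] = pqqqqpqq$qqp
  rot[4] = qqqqpqq$qqpp
  rot[5] = qqqpqq$qqppq
  rot[6] = qqpqq$qqppqq
  rot[7] = qpqq$qqppqqq
  rot[8] = pqq$qqppqqqq
  rot[9] = qq$qqppqqqqp
  rot[10] = q$qqppqqqqpq
  rot[11] = $qqppqqqqpqq
Sorted (with $ < everything):
  sorted[0] = $qqppqqqqpqq  (last char: 'q')
  sorted[1] = ppqqqqpqq$qq  (last char: 'q')
  sorted[2] = pqq$qqppqqqq  (last char: 'q')
  sorted[3] = pqqqqpqq$qqp  (last char: 'p')
  sorted[4] = q$qqppqqqqpq  (last char: 'q')
  sorted[5] = qppqqqqpqq$q  (last char: 'q')
  sorted[6] = qpqq$qqppqqq  (last char: 'q')
  sorted[7] = qq$qqppqqqqp  (last char: 'p')
  sorted[8] = qqppqqqqpqq$  (last char: '$')
  sorted[9] = qqpqq$qqppqq  (last char: 'q')
  sorted[10] = qqqpqq$qqppq  (last char: 'q')
  sorted[11] = qqqqpqq$qqpp  (last char: 'p')
Last column: qqqpqqqp$qqp
Original string S is at sorted index 8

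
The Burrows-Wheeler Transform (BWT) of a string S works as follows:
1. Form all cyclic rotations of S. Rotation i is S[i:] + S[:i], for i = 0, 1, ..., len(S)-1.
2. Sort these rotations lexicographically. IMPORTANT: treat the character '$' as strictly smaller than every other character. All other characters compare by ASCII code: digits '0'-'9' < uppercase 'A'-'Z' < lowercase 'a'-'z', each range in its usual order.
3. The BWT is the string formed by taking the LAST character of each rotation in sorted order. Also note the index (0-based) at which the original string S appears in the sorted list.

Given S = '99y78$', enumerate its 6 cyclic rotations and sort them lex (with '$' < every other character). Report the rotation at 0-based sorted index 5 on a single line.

All 6 rotations (rotation i = S[i:]+S[:i]):
  rot[0] = 99y78$
  rot[1] = 9y78$9
  rot[2] = y78$99
  rot[3] = 78$99y
  rot[4] = 8$99y7
  rot[5] = $99y78
Sorted (with $ < everything):
  sorted[0] = $99y78
  sorted[1] = 78$99y
  sorted[2] = 8$99y7
  sorted[3] = 99y78$
  sorted[4] = 9y78$9
  sorted[5] = y78$99
sorted[5] = y78$99

Answer: y78$99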